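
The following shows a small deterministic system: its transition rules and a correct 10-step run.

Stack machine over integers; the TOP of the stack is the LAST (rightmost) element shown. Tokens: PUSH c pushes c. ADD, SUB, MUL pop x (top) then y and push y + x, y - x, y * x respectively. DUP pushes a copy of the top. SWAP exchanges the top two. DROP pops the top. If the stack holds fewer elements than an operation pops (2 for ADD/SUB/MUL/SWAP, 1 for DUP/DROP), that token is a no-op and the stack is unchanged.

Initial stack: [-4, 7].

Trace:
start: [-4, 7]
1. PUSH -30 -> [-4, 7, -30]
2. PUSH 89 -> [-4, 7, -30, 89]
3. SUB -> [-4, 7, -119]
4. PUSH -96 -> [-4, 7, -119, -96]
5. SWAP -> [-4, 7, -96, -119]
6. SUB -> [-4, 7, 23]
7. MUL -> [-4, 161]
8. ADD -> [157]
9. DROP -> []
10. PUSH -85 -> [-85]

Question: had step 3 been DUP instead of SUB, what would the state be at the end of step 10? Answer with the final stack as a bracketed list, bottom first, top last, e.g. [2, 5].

[-4, 7, -85]

(re-executing from step 3 with the substitution; state before step 3: [-4, 7, -30, 89])
3. DUP -> [-4, 7, -30, 89, 89]
4. PUSH -96 -> [-4, 7, -30, 89, 89, -96]
5. SWAP -> [-4, 7, -30, 89, -96, 89]
6. SUB -> [-4, 7, -30, 89, -185]
7. MUL -> [-4, 7, -30, -16465]
8. ADD -> [-4, 7, -16495]
9. DROP -> [-4, 7]
10. PUSH -85 -> [-4, 7, -85]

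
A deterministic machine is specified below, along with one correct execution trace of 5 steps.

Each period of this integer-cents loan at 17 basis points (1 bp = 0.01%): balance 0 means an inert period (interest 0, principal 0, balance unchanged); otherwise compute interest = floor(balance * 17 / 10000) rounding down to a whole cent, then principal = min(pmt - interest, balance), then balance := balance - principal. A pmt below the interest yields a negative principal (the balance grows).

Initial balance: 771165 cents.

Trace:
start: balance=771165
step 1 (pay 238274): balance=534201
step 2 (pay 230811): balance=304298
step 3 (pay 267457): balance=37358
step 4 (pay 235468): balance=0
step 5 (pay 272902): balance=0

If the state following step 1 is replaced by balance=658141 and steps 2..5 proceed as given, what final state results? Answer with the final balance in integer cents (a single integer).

0

state after step 1 := balance=658141
step 2 (pay 230811): balance=428448
step 3 (pay 267457): balance=161719
step 4 (pay 235468): balance=0
step 5 (pay 272902): balance=0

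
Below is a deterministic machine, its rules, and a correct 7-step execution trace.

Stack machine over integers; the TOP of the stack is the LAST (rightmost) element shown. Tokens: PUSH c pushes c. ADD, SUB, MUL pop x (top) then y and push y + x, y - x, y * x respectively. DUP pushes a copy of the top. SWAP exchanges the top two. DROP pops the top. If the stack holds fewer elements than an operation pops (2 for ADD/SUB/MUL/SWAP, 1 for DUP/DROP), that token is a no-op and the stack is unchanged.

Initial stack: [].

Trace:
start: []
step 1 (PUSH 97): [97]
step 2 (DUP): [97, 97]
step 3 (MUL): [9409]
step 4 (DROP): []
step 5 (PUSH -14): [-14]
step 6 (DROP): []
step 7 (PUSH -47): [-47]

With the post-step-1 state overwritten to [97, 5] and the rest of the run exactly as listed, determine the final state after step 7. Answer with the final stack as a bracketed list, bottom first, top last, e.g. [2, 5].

[97, -47]

state after step 1 := [97, 5]
step 2 (DUP): [97, 5, 5]
step 3 (MUL): [97, 25]
step 4 (DROP): [97]
step 5 (PUSH -14): [97, -14]
step 6 (DROP): [97]
step 7 (PUSH -47): [97, -47]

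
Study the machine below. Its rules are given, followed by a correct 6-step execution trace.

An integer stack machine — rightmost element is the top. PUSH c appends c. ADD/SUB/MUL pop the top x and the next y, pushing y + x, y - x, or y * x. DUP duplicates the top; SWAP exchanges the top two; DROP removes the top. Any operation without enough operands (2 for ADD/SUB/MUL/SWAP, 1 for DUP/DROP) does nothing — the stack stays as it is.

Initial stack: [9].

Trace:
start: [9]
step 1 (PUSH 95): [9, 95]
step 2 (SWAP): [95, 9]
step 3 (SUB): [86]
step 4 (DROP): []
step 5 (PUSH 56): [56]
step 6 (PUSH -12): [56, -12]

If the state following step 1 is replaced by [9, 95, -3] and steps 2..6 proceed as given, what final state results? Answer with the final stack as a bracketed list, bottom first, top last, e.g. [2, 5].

[9, 56, -12]

state after step 1 := [9, 95, -3]
step 2 (SWAP): [9, -3, 95]
step 3 (SUB): [9, -98]
step 4 (DROP): [9]
step 5 (PUSH 56): [9, 56]
step 6 (PUSH -12): [9, 56, -12]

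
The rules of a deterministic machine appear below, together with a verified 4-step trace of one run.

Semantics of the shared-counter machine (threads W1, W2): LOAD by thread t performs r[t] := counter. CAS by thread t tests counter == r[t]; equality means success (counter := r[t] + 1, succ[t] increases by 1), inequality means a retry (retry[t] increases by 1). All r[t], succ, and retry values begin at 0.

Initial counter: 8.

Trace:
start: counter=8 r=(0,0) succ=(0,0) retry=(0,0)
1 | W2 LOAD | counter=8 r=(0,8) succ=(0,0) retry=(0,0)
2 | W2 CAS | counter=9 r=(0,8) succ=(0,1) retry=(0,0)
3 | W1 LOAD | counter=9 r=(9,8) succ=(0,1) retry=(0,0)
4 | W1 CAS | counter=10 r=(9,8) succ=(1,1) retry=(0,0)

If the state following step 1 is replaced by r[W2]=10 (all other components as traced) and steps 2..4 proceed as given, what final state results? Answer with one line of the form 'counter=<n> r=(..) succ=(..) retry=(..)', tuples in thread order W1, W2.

state after step 1 := counter=8 r=(0,10) succ=(0,0) retry=(0,0)
2 | W2 CAS | counter=8 r=(0,10) succ=(0,0) retry=(0,1)
3 | W1 LOAD | counter=8 r=(8,10) succ=(0,0) retry=(0,1)
4 | W1 CAS | counter=9 r=(8,10) succ=(1,0) retry=(0,1)

counter=9 r=(8,10) succ=(1,0) retry=(0,1)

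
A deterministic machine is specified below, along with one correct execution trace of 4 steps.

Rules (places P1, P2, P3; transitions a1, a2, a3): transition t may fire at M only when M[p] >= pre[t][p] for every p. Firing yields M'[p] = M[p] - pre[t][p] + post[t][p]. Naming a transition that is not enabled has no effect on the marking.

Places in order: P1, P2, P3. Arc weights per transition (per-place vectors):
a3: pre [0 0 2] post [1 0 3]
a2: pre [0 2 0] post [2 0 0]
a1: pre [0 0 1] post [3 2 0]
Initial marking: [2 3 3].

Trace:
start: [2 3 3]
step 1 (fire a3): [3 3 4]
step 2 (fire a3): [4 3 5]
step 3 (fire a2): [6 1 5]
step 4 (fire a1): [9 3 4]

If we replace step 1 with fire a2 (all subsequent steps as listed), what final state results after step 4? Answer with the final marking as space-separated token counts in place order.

8 3 3

(re-executing from step 1 with the substitution; state before step 1: [2 3 3])
step 1 (fire a2): [4 1 3]
step 2 (fire a3): [5 1 4]
step 3 (fire a2): [5 1 4]
step 4 (fire a1): [8 3 3]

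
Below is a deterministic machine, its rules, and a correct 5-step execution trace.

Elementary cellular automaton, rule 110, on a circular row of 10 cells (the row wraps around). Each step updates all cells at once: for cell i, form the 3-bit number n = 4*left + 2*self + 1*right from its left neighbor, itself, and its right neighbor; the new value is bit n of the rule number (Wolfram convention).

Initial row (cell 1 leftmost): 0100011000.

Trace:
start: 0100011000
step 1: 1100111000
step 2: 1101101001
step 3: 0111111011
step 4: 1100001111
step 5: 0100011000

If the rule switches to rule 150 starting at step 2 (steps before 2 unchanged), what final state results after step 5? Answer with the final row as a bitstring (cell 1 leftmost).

1010000111

(re-executing steps 2..5 under rule 150; state before step 2: 1100111000)
step 2: 0011010101
step 3: 1100010101
step 4: 1010110100
step 5: 1010000111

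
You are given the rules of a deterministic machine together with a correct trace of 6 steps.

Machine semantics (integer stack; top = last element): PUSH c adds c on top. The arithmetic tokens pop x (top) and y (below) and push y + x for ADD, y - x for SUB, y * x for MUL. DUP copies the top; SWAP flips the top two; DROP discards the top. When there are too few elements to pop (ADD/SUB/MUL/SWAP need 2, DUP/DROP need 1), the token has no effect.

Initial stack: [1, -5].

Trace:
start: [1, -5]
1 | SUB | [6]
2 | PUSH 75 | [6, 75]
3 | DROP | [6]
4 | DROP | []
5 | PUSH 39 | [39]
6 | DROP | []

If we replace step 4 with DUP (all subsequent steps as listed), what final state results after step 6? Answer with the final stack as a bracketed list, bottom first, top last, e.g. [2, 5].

[6, 6]

(re-executing from step 4 with the substitution; state before step 4: [6])
4 | DUP | [6, 6]
5 | PUSH 39 | [6, 6, 39]
6 | DROP | [6, 6]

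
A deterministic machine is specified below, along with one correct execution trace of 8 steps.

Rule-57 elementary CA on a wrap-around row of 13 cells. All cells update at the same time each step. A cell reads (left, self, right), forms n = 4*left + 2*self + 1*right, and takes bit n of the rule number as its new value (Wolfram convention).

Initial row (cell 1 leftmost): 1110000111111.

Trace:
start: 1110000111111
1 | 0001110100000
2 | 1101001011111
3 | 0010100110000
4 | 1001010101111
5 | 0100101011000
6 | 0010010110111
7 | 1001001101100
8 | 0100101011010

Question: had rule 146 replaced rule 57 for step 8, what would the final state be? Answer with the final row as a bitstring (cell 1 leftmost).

(re-executing step 8 under rule 146; state before step 8: 1001001101100)
8 | 0110110000011

0110110000011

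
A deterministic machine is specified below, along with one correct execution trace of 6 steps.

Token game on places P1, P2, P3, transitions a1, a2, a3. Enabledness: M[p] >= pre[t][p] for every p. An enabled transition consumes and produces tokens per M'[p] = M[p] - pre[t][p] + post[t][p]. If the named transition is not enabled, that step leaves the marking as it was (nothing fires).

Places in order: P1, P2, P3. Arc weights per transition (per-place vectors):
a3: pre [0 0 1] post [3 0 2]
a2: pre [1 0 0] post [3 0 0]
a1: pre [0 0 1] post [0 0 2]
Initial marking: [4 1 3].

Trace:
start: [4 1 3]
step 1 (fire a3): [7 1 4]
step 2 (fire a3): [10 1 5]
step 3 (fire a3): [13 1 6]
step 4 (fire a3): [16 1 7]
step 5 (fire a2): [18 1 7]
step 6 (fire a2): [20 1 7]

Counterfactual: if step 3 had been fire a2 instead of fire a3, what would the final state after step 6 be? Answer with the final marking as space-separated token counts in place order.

19 1 6

(re-executing from step 3 with the substitution; state before step 3: [10 1 5])
step 3 (fire a2): [12 1 5]
step 4 (fire a3): [15 1 6]
step 5 (fire a2): [17 1 6]
step 6 (fire a2): [19 1 6]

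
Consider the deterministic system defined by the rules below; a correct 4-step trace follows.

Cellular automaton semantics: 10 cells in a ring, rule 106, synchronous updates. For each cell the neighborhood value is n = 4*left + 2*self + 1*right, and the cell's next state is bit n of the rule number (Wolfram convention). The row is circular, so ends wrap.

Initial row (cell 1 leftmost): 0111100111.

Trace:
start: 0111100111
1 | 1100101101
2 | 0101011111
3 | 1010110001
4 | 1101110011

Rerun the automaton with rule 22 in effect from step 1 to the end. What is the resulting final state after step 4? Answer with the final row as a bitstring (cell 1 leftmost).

(re-executing steps 1..4 under rule 22; state before step 1: 0111100111)
1 | 0000011000
2 | 0000100100
3 | 0001111110
4 | 0010000001

0010000001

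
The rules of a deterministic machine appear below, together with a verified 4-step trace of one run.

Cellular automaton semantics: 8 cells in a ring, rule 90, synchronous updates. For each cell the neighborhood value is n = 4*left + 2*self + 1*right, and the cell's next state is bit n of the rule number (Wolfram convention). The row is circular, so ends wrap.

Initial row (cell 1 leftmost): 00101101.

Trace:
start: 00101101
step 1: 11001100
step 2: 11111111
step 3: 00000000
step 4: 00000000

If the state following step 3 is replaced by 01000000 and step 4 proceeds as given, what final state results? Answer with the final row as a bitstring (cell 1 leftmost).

10100000

state after step 3 := 01000000
step 4: 10100000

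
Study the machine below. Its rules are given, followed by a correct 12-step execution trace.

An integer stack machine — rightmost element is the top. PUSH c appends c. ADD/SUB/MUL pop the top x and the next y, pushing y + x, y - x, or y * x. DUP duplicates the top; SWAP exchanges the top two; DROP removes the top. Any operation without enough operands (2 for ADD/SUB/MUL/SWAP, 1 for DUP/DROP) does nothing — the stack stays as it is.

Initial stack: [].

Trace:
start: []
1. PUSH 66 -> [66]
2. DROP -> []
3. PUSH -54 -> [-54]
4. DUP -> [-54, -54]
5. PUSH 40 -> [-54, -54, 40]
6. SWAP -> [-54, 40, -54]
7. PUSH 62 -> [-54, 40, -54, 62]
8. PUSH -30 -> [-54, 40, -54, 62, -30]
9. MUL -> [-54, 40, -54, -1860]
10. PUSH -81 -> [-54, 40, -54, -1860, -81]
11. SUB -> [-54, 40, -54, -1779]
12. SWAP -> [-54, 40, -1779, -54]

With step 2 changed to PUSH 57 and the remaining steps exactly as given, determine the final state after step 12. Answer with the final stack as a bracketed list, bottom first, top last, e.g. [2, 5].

(re-executing from step 2 with the substitution; state before step 2: [66])
2. PUSH 57 -> [66, 57]
3. PUSH -54 -> [66, 57, -54]
4. DUP -> [66, 57, -54, -54]
5. PUSH 40 -> [66, 57, -54, -54, 40]
6. SWAP -> [66, 57, -54, 40, -54]
7. PUSH 62 -> [66, 57, -54, 40, -54, 62]
8. PUSH -30 -> [66, 57, -54, 40, -54, 62, -30]
9. MUL -> [66, 57, -54, 40, -54, -1860]
10. PUSH -81 -> [66, 57, -54, 40, -54, -1860, -81]
11. SUB -> [66, 57, -54, 40, -54, -1779]
12. SWAP -> [66, 57, -54, 40, -1779, -54]

[66, 57, -54, 40, -1779, -54]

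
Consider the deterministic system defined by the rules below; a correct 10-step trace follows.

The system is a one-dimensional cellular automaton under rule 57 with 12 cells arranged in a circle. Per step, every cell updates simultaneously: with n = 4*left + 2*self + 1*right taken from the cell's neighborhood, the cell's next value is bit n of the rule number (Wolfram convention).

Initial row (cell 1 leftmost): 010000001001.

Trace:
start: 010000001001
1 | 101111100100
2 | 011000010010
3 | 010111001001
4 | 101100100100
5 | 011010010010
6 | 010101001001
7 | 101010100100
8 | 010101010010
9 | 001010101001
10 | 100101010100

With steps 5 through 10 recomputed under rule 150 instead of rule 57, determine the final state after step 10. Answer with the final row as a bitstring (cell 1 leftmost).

(re-executing steps 5..10 under rule 150; state before step 5: 101100100100)
5 | 100011111111
6 | 010101111111
7 | 010100111110
8 | 110111011101
9 | 100010001000
10 | 110111011101

110111011101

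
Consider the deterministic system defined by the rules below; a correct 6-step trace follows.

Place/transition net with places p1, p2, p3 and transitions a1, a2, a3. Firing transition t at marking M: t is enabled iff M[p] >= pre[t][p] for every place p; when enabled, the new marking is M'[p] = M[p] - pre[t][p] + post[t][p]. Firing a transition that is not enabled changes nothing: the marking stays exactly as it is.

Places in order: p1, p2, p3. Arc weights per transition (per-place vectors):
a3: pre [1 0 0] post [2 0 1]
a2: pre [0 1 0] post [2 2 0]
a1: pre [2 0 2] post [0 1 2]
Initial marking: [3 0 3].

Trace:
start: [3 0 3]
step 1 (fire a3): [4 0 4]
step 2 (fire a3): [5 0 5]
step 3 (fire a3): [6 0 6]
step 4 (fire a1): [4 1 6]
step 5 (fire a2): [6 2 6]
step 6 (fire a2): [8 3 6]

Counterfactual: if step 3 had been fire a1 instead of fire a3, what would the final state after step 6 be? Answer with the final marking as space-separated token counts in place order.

(re-executing from step 3 with the substitution; state before step 3: [5 0 5])
step 3 (fire a1): [3 1 5]
step 4 (fire a1): [1 2 5]
step 5 (fire a2): [3 3 5]
step 6 (fire a2): [5 4 5]

5 4 5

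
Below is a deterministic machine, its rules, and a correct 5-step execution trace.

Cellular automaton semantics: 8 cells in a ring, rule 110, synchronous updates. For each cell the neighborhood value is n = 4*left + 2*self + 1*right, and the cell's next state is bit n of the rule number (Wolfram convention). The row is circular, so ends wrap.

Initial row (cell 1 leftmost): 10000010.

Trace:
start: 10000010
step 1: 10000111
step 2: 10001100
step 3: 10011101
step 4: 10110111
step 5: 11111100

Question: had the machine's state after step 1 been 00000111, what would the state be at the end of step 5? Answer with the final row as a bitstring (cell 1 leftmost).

state after step 1 := 00000111
step 2: 00001101
step 3: 00011111
step 4: 00110001
step 5: 01110011

01110011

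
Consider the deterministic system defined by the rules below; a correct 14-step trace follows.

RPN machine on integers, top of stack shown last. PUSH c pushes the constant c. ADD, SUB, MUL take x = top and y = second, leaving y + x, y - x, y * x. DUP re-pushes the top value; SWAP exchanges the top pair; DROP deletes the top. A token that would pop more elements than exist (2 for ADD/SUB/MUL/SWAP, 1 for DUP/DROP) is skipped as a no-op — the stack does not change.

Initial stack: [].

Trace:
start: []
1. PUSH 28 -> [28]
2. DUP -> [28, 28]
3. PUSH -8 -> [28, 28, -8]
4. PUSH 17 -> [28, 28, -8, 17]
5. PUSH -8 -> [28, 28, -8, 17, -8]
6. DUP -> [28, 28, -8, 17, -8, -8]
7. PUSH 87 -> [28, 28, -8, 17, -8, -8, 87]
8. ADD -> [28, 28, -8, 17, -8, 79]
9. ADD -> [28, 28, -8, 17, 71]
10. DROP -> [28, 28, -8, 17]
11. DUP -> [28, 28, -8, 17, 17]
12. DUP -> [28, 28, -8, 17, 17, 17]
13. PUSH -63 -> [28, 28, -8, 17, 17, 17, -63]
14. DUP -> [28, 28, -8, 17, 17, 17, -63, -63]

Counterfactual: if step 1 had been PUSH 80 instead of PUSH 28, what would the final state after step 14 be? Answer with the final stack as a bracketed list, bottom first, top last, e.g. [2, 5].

(re-executing from step 1 with the substitution; state before step 1: [])
1. PUSH 80 -> [80]
2. DUP -> [80, 80]
3. PUSH -8 -> [80, 80, -8]
4. PUSH 17 -> [80, 80, -8, 17]
5. PUSH -8 -> [80, 80, -8, 17, -8]
6. DUP -> [80, 80, -8, 17, -8, -8]
7. PUSH 87 -> [80, 80, -8, 17, -8, -8, 87]
8. ADD -> [80, 80, -8, 17, -8, 79]
9. ADD -> [80, 80, -8, 17, 71]
10. DROP -> [80, 80, -8, 17]
11. DUP -> [80, 80, -8, 17, 17]
12. DUP -> [80, 80, -8, 17, 17, 17]
13. PUSH -63 -> [80, 80, -8, 17, 17, 17, -63]
14. DUP -> [80, 80, -8, 17, 17, 17, -63, -63]

[80, 80, -8, 17, 17, 17, -63, -63]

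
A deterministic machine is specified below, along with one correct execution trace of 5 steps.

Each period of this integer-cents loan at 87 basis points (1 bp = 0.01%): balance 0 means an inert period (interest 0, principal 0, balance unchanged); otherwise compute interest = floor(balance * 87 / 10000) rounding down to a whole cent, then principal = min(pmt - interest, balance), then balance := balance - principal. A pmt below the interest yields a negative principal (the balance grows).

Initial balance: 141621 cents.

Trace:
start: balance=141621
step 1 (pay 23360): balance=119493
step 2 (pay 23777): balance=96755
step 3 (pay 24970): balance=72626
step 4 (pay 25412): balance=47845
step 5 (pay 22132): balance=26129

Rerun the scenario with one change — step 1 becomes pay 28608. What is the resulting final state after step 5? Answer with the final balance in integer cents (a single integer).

20696

(re-executing from step 1 with the substitution; state before step 1: balance=141621)
step 1 (pay 28608): balance=114245
step 2 (pay 23777): balance=91461
step 3 (pay 24970): balance=67286
step 4 (pay 25412): balance=42459
step 5 (pay 22132): balance=20696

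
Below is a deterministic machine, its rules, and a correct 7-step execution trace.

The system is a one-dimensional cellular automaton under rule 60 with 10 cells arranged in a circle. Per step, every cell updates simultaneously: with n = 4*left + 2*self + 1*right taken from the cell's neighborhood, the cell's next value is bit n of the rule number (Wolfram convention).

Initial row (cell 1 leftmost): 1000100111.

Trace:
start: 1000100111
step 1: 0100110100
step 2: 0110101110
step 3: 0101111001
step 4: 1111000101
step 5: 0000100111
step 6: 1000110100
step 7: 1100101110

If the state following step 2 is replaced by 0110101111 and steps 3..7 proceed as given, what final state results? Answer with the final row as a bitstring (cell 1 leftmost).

0101001111

state after step 2 := 0110101111
step 3: 1101111000
step 4: 1011000100
step 5: 1110100110
step 6: 1001110101
step 7: 0101001111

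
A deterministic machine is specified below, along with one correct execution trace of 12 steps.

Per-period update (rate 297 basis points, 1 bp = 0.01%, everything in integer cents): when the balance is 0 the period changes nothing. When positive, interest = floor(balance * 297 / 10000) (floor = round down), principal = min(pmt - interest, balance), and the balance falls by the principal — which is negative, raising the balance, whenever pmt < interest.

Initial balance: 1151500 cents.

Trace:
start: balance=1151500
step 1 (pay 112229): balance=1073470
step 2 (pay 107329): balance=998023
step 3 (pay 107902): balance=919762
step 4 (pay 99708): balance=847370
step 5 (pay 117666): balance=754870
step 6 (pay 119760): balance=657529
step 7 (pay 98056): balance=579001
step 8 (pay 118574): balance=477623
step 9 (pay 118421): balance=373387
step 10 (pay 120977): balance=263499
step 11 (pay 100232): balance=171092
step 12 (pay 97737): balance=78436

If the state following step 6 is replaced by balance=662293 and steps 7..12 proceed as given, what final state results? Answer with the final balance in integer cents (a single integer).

84117

state after step 6 := balance=662293
step 7 (pay 98056): balance=583907
step 8 (pay 118574): balance=482675
step 9 (pay 118421): balance=378589
step 10 (pay 120977): balance=268856
step 11 (pay 100232): balance=176609
step 12 (pay 97737): balance=84117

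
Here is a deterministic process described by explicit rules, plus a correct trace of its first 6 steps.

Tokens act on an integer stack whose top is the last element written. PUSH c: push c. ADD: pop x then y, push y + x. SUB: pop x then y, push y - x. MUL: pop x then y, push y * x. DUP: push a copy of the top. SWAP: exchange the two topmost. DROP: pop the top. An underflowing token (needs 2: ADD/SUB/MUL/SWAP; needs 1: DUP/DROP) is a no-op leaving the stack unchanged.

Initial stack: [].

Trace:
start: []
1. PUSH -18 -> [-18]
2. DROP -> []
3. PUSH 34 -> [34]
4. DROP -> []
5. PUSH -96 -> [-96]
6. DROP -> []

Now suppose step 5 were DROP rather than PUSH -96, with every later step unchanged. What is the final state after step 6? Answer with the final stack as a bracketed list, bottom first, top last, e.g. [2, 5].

[]

(re-executing from step 5 with the substitution; state before step 5: [])
5. DROP -> []
6. DROP -> []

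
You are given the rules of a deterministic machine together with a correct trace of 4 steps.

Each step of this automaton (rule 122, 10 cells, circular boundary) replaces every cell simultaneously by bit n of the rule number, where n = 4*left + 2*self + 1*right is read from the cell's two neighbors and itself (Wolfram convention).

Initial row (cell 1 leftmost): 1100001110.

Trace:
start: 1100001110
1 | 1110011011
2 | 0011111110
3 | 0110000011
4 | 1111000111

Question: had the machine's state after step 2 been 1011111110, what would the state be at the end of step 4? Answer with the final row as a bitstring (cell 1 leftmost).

state after step 2 := 1011111110
3 | 0110000011
4 | 1111000111

1111000111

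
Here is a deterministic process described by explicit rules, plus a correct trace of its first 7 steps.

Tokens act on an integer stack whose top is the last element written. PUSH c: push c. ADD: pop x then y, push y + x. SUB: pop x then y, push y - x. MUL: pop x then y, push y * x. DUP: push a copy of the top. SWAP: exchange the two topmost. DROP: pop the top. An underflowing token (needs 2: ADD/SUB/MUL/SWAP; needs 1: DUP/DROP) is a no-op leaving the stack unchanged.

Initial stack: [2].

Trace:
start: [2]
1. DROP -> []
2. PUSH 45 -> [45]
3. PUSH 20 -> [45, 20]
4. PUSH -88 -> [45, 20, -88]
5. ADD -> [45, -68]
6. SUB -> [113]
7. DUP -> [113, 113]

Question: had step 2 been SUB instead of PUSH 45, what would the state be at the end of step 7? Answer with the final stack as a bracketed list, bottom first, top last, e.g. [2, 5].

(re-executing from step 2 with the substitution; state before step 2: [])
2. SUB -> []
3. PUSH 20 -> [20]
4. PUSH -88 -> [20, -88]
5. ADD -> [-68]
6. SUB -> [-68]
7. DUP -> [-68, -68]

[-68, -68]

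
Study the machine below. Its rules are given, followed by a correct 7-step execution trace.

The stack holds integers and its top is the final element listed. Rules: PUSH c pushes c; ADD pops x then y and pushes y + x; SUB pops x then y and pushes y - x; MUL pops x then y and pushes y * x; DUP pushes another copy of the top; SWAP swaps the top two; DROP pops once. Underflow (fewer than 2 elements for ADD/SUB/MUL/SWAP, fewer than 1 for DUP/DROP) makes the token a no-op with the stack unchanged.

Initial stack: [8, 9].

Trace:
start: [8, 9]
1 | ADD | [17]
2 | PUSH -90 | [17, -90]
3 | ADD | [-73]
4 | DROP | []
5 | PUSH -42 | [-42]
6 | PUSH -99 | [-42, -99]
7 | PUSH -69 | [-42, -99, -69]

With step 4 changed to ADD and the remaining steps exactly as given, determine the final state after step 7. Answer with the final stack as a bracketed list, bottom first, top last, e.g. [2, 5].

[-73, -42, -99, -69]

(re-executing from step 4 with the substitution; state before step 4: [-73])
4 | ADD | [-73]
5 | PUSH -42 | [-73, -42]
6 | PUSH -99 | [-73, -42, -99]
7 | PUSH -69 | [-73, -42, -99, -69]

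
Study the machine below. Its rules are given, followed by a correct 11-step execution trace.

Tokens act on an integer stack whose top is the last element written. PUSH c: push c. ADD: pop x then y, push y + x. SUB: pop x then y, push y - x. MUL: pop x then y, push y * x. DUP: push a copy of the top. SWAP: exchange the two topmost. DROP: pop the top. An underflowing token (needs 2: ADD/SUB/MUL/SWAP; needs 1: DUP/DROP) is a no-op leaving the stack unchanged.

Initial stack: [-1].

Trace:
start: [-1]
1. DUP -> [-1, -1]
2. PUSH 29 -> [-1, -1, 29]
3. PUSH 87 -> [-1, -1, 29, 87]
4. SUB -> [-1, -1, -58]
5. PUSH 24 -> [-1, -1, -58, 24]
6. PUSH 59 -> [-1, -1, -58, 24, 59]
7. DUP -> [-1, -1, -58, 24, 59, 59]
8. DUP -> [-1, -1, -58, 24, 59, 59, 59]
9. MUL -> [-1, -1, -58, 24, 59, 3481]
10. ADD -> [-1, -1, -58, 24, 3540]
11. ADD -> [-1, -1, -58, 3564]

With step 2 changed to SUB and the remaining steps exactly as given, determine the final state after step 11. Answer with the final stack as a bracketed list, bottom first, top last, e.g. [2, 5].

(re-executing from step 2 with the substitution; state before step 2: [-1, -1])
2. SUB -> [0]
3. PUSH 87 -> [0, 87]
4. SUB -> [-87]
5. PUSH 24 -> [-87, 24]
6. PUSH 59 -> [-87, 24, 59]
7. DUP -> [-87, 24, 59, 59]
8. DUP -> [-87, 24, 59, 59, 59]
9. MUL -> [-87, 24, 59, 3481]
10. ADD -> [-87, 24, 3540]
11. ADD -> [-87, 3564]

[-87, 3564]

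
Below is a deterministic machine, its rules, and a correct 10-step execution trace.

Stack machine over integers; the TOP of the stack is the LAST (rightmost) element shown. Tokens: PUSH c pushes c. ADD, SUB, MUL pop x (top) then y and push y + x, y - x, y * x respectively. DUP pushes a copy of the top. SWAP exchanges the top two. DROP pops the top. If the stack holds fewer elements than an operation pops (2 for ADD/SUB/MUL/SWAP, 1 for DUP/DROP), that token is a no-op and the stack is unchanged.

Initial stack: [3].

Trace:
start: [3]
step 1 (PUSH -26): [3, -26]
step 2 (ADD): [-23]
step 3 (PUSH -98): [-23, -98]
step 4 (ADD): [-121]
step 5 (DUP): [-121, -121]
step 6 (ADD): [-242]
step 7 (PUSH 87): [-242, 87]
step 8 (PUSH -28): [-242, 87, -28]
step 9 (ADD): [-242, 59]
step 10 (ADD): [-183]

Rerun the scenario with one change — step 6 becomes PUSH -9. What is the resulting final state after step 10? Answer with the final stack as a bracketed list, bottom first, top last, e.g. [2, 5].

[-121, -121, 50]

(re-executing from step 6 with the substitution; state before step 6: [-121, -121])
step 6 (PUSH -9): [-121, -121, -9]
step 7 (PUSH 87): [-121, -121, -9, 87]
step 8 (PUSH -28): [-121, -121, -9, 87, -28]
step 9 (ADD): [-121, -121, -9, 59]
step 10 (ADD): [-121, -121, 50]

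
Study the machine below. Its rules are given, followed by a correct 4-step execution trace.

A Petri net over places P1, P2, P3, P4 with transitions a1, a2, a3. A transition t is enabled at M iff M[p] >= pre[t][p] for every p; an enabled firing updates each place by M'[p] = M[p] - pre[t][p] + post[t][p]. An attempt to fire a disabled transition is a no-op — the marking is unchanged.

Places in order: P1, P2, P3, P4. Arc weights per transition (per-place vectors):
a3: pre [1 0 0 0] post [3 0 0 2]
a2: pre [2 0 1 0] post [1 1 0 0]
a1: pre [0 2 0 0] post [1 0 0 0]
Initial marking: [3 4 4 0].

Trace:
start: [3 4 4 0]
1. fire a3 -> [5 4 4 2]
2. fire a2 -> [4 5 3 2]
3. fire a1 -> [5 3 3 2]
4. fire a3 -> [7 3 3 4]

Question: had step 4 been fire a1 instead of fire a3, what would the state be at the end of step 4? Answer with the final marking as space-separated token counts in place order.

(re-executing from step 4 with the substitution; state before step 4: [5 3 3 2])
4. fire a1 -> [6 1 3 2]

6 1 3 2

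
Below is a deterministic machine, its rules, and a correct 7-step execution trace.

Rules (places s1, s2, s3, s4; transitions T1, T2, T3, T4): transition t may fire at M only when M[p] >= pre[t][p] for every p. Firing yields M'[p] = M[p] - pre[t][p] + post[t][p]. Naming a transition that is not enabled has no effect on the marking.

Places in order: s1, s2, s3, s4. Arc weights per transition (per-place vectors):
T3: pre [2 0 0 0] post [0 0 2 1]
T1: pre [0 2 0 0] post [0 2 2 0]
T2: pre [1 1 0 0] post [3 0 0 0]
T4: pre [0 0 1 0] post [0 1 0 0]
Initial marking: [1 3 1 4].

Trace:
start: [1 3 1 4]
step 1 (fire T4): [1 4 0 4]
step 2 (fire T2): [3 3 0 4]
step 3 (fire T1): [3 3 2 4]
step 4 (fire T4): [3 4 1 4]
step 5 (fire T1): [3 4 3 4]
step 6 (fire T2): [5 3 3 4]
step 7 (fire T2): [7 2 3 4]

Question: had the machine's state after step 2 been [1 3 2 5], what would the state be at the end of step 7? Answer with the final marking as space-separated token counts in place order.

state after step 2 := [1 3 2 5]
step 3 (fire T1): [1 3 4 5]
step 4 (fire T4): [1 4 3 5]
step 5 (fire T1): [1 4 5 5]
step 6 (fire T2): [3 3 5 5]
step 7 (fire T2): [5 2 5 5]

5 2 5 5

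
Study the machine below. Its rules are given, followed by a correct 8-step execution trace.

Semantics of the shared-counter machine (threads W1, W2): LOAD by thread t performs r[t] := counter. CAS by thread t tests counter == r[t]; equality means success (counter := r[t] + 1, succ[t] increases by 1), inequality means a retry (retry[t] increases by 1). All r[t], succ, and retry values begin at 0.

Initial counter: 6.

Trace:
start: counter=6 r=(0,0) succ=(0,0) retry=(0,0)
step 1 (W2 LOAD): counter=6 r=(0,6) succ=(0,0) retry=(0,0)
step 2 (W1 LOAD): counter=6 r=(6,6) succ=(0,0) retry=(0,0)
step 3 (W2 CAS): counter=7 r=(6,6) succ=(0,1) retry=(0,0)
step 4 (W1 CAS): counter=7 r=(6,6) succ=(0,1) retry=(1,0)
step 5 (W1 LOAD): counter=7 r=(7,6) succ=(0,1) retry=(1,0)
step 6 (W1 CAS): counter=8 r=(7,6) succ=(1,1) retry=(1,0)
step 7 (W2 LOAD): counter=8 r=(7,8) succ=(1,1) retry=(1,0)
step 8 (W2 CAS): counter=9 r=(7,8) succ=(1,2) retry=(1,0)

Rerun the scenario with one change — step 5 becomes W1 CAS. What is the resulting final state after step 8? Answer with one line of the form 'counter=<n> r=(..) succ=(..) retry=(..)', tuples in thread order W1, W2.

(re-executing from step 5 with the substitution; state before step 5: counter=7 r=(6,6) succ=(0,1) retry=(1,0))
step 5 (W1 CAS): counter=7 r=(6,6) succ=(0,1) retry=(2,0)
step 6 (W1 CAS): counter=7 r=(6,6) succ=(0,1) retry=(3,0)
step 7 (W2 LOAD): counter=7 r=(6,7) succ=(0,1) retry=(3,0)
step 8 (W2 CAS): counter=8 r=(6,7) succ=(0,2) retry=(3,0)

counter=8 r=(6,7) succ=(0,2) retry=(3,0)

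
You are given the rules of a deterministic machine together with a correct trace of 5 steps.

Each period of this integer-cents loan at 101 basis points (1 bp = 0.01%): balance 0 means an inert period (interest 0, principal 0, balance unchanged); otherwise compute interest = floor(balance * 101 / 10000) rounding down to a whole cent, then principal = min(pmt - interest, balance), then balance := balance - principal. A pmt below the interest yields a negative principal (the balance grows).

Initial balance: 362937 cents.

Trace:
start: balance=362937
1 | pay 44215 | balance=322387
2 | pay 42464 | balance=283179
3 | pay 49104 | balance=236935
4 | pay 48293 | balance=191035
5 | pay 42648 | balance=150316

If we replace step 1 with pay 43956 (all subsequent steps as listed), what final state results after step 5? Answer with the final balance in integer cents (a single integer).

150584

(re-executing from step 1 with the substitution; state before step 1: balance=362937)
1 | pay 43956 | balance=322646
2 | pay 42464 | balance=283440
3 | pay 49104 | balance=237198
4 | pay 48293 | balance=191300
5 | pay 42648 | balance=150584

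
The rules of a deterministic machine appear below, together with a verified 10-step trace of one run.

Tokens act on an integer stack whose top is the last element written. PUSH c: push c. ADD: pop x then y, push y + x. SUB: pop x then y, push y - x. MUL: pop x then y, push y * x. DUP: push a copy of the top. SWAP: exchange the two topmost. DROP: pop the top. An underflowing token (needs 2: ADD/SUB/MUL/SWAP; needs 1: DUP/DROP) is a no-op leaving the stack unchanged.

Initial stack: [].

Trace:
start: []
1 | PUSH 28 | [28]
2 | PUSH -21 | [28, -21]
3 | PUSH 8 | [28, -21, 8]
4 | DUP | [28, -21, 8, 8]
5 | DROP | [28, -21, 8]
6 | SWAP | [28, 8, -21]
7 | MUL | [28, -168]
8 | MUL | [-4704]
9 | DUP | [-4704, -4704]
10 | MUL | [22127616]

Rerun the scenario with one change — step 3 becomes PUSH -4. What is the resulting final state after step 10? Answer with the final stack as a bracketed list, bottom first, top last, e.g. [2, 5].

[5531904]

(re-executing from step 3 with the substitution; state before step 3: [28, -21])
3 | PUSH -4 | [28, -21, -4]
4 | DUP | [28, -21, -4, -4]
5 | DROP | [28, -21, -4]
6 | SWAP | [28, -4, -21]
7 | MUL | [28, 84]
8 | MUL | [2352]
9 | DUP | [2352, 2352]
10 | MUL | [5531904]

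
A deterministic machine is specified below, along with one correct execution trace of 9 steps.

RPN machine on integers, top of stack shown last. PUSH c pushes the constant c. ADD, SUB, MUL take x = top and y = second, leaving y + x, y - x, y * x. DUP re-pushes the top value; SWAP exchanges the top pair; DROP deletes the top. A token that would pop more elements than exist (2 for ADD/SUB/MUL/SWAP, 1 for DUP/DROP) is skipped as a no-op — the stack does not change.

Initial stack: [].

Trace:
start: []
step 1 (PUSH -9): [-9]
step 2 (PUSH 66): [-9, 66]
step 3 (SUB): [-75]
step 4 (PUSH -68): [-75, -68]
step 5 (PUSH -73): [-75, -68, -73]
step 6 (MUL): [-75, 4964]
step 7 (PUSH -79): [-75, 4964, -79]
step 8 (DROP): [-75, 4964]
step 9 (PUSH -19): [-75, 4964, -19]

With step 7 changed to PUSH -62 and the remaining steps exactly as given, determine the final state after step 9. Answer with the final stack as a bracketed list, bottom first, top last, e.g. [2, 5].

(re-executing from step 7 with the substitution; state before step 7: [-75, 4964])
step 7 (PUSH -62): [-75, 4964, -62]
step 8 (DROP): [-75, 4964]
step 9 (PUSH -19): [-75, 4964, -19]

[-75, 4964, -19]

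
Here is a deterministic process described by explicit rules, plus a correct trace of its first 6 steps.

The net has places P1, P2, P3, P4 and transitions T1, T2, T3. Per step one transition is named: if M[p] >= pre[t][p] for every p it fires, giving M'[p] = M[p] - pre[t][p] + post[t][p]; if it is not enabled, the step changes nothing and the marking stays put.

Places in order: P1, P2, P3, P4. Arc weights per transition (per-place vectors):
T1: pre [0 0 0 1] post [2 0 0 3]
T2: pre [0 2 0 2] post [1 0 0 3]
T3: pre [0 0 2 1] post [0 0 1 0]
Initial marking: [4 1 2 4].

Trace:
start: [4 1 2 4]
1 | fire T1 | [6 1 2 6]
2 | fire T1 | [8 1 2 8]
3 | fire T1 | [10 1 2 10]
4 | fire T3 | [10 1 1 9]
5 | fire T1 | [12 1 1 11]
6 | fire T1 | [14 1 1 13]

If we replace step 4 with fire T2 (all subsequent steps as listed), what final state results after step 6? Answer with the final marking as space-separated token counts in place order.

14 1 2 14

(re-executing from step 4 with the substitution; state before step 4: [10 1 2 10])
4 | fire T2 | [10 1 2 10]
5 | fire T1 | [12 1 2 12]
6 | fire T1 | [14 1 2 14]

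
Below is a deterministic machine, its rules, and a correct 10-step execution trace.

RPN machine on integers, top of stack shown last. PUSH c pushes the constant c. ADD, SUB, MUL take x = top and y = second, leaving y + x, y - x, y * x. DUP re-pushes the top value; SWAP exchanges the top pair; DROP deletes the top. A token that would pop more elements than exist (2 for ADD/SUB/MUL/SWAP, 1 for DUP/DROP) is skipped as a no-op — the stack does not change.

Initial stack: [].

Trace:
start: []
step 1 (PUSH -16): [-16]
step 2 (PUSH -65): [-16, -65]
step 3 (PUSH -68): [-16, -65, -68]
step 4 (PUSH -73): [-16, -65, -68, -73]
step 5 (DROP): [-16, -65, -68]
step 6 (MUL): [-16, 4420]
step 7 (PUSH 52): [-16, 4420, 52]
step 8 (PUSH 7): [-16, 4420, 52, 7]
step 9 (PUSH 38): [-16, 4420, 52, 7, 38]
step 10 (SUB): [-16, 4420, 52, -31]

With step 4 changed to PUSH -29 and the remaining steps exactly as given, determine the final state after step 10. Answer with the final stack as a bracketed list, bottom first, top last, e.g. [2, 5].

[-16, 4420, 52, -31]

(re-executing from step 4 with the substitution; state before step 4: [-16, -65, -68])
step 4 (PUSH -29): [-16, -65, -68, -29]
step 5 (DROP): [-16, -65, -68]
step 6 (MUL): [-16, 4420]
step 7 (PUSH 52): [-16, 4420, 52]
step 8 (PUSH 7): [-16, 4420, 52, 7]
step 9 (PUSH 38): [-16, 4420, 52, 7, 38]
step 10 (SUB): [-16, 4420, 52, -31]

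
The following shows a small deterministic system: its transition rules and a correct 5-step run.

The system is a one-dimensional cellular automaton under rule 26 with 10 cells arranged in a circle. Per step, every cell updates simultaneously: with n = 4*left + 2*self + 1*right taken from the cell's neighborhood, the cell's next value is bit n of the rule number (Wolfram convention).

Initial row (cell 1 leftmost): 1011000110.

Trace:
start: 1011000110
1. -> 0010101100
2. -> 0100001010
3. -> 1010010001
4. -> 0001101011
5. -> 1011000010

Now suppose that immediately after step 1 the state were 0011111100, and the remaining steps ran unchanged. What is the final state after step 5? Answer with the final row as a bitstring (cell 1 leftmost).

1001000110

state after step 1 := 0011111100
2. -> 0110000010
3. -> 1101000101
4. -> 0000101001
5. -> 1001000110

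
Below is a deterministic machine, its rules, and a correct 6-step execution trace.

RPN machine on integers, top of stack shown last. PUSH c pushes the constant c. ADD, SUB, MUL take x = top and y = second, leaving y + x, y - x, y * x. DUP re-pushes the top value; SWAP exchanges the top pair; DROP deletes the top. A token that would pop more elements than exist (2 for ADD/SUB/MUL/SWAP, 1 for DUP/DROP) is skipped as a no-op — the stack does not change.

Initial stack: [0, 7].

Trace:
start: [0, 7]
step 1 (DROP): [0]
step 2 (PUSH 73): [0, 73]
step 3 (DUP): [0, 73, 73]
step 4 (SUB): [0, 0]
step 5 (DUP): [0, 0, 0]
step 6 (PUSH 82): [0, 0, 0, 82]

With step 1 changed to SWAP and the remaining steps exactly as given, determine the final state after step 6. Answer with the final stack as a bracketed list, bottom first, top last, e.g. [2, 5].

(re-executing from step 1 with the substitution; state before step 1: [0, 7])
step 1 (SWAP): [7, 0]
step 2 (PUSH 73): [7, 0, 73]
step 3 (DUP): [7, 0, 73, 73]
step 4 (SUB): [7, 0, 0]
step 5 (DUP): [7, 0, 0, 0]
step 6 (PUSH 82): [7, 0, 0, 0, 82]

[7, 0, 0, 0, 82]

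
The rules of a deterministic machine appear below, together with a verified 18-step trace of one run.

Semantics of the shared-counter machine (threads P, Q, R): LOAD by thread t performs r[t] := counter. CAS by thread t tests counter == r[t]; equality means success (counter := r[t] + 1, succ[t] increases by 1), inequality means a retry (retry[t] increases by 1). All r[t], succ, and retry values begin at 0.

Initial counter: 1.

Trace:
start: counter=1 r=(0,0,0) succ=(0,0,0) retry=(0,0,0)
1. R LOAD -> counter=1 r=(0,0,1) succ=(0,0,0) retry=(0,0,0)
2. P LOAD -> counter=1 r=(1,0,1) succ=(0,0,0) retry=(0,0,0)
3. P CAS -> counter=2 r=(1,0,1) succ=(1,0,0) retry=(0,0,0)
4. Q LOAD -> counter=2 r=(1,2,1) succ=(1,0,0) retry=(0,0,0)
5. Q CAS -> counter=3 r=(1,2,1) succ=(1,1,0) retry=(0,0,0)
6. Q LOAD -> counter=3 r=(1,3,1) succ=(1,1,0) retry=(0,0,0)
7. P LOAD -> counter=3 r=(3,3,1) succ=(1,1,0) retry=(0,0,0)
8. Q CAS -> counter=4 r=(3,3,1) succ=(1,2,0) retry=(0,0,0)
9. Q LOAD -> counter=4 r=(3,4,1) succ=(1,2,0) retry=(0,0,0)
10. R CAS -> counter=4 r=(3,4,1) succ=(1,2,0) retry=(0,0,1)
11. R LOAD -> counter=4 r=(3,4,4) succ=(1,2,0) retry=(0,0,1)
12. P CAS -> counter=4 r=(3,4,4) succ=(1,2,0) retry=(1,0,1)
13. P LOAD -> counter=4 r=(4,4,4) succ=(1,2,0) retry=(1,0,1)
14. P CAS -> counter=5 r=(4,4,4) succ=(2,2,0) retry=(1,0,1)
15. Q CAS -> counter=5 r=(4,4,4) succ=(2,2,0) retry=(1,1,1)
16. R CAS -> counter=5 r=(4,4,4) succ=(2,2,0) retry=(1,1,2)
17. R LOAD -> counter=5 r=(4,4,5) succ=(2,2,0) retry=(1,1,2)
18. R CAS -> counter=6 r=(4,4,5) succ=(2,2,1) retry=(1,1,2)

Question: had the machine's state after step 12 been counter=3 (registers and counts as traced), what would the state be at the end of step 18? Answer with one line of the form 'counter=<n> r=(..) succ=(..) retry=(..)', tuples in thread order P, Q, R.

counter=6 r=(3,4,5) succ=(2,3,1) retry=(1,0,2)

state after step 12 := counter=3 r=(3,4,4) succ=(1,2,0) retry=(1,0,1)
13. P LOAD -> counter=3 r=(3,4,4) succ=(1,2,0) retry=(1,0,1)
14. P CAS -> counter=4 r=(3,4,4) succ=(2,2,0) retry=(1,0,1)
15. Q CAS -> counter=5 r=(3,4,4) succ=(2,3,0) retry=(1,0,1)
16. R CAS -> counter=5 r=(3,4,4) succ=(2,3,0) retry=(1,0,2)
17. R LOAD -> counter=5 r=(3,4,5) succ=(2,3,0) retry=(1,0,2)
18. R CAS -> counter=6 r=(3,4,5) succ=(2,3,1) retry=(1,0,2)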